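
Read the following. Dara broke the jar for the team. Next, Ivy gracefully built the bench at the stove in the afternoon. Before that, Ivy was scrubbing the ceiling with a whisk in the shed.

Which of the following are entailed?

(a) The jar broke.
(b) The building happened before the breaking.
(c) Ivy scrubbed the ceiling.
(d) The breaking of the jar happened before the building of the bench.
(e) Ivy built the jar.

(a) Entailed — 'Dara broke the jar' is causative; it entails the inchoative 'the jar broke'.
(b) Not entailed — the narrative places the breaking before the building, not after.
(c) Entailed — 'scrub' is an activity; 'was scrubbing' entails that some scrubbing happened, so 'scrubbed' holds.
(d) Entailed — the narrative places the breaking before the building.
(e) Not entailed — Ivy built the bench, not the jar; the jar belongs to the breaking event.

(a), (c), (d)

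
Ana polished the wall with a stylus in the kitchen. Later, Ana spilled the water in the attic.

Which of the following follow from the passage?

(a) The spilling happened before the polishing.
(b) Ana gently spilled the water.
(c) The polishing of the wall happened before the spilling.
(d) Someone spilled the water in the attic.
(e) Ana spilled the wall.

(a) Not entailed — the narrative places the polishing before the spilling, not after.
(b) Not entailed — 'gently' adds information not in the original event.
(c) Entailed — the narrative places the polishing before the spilling.
(d) Entailed — the original entails any weakening of itself; this just generalizes the agent.
(e) Not entailed — Ana spilled the water, not the wall; the wall belongs to the polishing event.

(c), (d)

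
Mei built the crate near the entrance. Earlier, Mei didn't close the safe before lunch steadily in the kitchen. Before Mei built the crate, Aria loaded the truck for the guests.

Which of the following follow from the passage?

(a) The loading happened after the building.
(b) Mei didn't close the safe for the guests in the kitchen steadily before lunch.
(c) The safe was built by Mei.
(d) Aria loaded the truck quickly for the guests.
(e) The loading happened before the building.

(a) Not entailed — the narrative places the loading before the building, not after.
(b) Entailed — under negation, adding a further restriction is entailed: if no such closing event occurred, none occurred for the guests either.
(c) Not entailed — Mei built the crate, not the safe; the safe belongs to the closing event.
(d) Not entailed — 'quickly' adds information not in the original event.
(e) Entailed — the narrative places the loading before the building.

(b), (e)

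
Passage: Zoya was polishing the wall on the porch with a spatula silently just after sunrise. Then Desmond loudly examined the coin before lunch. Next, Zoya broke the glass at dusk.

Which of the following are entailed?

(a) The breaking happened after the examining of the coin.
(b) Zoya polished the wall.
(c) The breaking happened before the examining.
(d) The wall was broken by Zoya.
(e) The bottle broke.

(a), (b)

(a) Entailed — the narrative places the examining before the breaking.
(b) Entailed — 'polish' is an activity; 'was polishing' entails that some polishing happened, so 'polished' holds.
(c) Not entailed — the narrative places the examining before the breaking, not after.
(d) Not entailed — Zoya broke the glass, not the wall; the wall belongs to the polishing event.
(e) Not entailed — the glass is what broke, not the bottle.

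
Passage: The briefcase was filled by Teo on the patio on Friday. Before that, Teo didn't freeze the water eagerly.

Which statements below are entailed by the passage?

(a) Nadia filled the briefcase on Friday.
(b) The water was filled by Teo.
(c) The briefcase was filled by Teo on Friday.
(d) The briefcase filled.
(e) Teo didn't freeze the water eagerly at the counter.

(a) Not entailed — the passage has Teo filling the briefcase, not Nadia.
(b) Not entailed — Teo filled the briefcase, not the water; the water belongs to the freezing event.
(c) Entailed — dropping 'on the patio' leaves a sub-description the original still satisfies.
(d) Entailed — 'Teo filled the briefcase' is causative; it entails the inchoative 'the briefcase filled'.
(e) Entailed — under negation, adding a further restriction is entailed: if no such freezing event occurred, none occurred at the counter either.

(c), (d), (e)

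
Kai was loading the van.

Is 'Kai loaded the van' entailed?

no

'was loading' is progressive; for an accomplishment like 'load the van', it doesn't entail completion.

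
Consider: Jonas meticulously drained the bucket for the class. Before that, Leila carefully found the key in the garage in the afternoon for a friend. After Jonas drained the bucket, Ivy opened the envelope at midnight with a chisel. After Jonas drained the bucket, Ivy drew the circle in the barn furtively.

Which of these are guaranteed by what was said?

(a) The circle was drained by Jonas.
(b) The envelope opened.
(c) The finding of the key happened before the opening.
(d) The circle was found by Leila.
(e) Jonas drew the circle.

(a) Not entailed — Jonas drained the bucket, not the circle; the circle belongs to the drawing event.
(b) Entailed — 'Ivy opened the envelope' is causative; it entails the inchoative 'the envelope opened'.
(c) Entailed — the narrative places the finding before the opening.
(d) Not entailed — Leila found the key, not the circle; the circle belongs to the drawing event.
(e) Not entailed — the passage has Ivy drawing the circle, not Jonas.

(b), (c)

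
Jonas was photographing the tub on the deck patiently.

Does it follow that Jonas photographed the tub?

no

'was photographing' is progressive; for an accomplishment like 'photograph the tub', it doesn't entail completion.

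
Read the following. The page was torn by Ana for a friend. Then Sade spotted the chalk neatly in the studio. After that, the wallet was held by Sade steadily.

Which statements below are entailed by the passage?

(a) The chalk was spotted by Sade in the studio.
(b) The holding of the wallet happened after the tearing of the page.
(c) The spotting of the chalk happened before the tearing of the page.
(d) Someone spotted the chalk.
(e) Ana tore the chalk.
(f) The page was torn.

(a), (b), (d), (f)

(a) Entailed — every conjunct here is already in the original spotting event.
(b) Entailed — the narrative places the tearing before the holding.
(c) Not entailed — the narrative places the tearing before the spotting, not after.
(d) Entailed — the original entails any weakening of itself; this just drops 'neatly', 'in the studio' and generalizes the agent.
(e) Not entailed — Ana tore the page, not the chalk; the chalk belongs to the spotting event.
(f) Entailed — the original entails any weakening of itself; this just drops 'for a friend' and generalizes the agent.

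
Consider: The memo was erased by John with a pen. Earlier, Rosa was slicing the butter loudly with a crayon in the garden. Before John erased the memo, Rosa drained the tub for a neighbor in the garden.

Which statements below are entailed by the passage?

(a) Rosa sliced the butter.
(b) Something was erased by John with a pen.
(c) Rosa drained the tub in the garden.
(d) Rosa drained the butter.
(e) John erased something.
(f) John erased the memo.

(a) Not entailed — 'was slicing' is progressive on an accomplishment; it does not entail the completed 'sliced'.
(b) Entailed — this follows by dropping conjuncts from the erasing event's description.
(c) Entailed — this follows by dropping conjuncts from the draining event's description.
(d) Not entailed — Rosa drained the tub, not the butter; the butter belongs to the slicing event.
(e) Entailed — this follows by dropping conjuncts from the erasing event's description.
(f) Entailed — dropping 'with a pen' leaves a sub-description the original still satisfies.

(b), (c), (e), (f)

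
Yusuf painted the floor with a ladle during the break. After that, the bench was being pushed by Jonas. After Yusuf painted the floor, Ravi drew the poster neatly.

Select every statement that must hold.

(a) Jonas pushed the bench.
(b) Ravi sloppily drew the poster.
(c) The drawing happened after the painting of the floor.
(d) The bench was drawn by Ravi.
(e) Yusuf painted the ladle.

(a) Entailed — 'push' is an activity; 'was pushing' entails that some pushing happened, so 'pushed' holds.
(b) Not entailed — 'sloppily' adds a manner not in (and inconsistent with) the original.
(c) Entailed — the narrative places the painting before the drawing.
(d) Not entailed — Ravi drew the poster, not the bench; the bench belongs to the pushing event.
(e) Not entailed — the ladle is the instrument, not what was painted.

(a), (c)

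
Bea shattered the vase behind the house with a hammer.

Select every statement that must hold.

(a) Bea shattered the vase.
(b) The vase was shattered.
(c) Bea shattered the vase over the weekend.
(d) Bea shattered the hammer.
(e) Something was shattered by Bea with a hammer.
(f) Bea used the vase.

(a) Entailed — dropping 'with a hammer', 'behind the house' leaves a sub-description the original still satisfies.
(b) Entailed — every conjunct here is already in the original shattering event.
(c) Not entailed — 'over the weekend' adds information not in the original event.
(d) Not entailed — the hammer is the instrument, not what was shattered.
(e) Entailed — the original entails any weakening of itself; this just drops 'behind the house' and generalizes the patient.
(f) Not entailed — the vase is the patient, not an instrument — Bea used a hammer.

(a), (b), (e)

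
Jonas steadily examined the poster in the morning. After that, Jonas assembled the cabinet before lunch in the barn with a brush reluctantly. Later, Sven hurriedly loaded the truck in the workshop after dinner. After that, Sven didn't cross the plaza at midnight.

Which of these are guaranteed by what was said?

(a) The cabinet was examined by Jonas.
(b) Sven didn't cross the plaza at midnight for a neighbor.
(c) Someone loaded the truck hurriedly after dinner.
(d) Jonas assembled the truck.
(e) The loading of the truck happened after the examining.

(b), (c), (e)

(a) Not entailed — Jonas examined the poster, not the cabinet; the cabinet belongs to the assembling event.
(b) Entailed — under negation, adding a further restriction is entailed: if no such crossing event occurred, none occurred for a neighbor either.
(c) Entailed — the original entails any weakening of itself; this just drops 'in the workshop' and generalizes the agent.
(d) Not entailed — Jonas assembled the cabinet, not the truck; the truck belongs to the loading event.
(e) Entailed — the narrative places the examining before the loading.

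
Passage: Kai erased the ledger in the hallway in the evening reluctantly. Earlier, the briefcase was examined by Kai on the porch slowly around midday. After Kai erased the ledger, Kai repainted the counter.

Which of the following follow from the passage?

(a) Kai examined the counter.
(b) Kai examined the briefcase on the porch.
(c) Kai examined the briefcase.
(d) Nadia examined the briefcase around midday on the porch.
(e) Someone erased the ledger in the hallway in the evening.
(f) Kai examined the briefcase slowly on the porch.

(b), (c), (e), (f)

(a) Not entailed — Kai examined the briefcase, not the counter; the counter belongs to the repainting event.
(b) Entailed — every conjunct here is already in the original examining event.
(c) Entailed — every conjunct here is already in the original examining event.
(d) Not entailed — the passage has Kai examining the briefcase, not Nadia.
(e) Entailed — every conjunct here is already in the original erasing event.
(f) Entailed — dropping 'around midday' leaves a sub-description the original still satisfies.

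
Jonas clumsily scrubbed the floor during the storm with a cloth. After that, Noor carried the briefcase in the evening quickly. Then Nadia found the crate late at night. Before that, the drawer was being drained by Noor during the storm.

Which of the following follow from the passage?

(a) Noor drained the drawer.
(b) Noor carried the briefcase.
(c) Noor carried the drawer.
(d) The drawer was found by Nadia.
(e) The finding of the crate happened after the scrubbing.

(a) Not entailed — 'was draining' is progressive on an accomplishment; it does not entail the completed 'drained'.
(b) Entailed — every conjunct here is already in the original carrying event.
(c) Not entailed — Noor carried the briefcase, not the drawer; the drawer belongs to the draining event.
(d) Not entailed — Nadia found the crate, not the drawer; the drawer belongs to the draining event.
(e) Entailed — the narrative places the scrubbing before the finding.

(b), (e)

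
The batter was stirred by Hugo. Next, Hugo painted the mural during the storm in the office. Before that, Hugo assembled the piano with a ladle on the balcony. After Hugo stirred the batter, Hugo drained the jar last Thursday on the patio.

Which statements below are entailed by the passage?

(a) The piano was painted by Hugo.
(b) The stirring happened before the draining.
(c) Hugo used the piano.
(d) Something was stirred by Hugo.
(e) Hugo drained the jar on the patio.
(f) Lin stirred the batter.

(b), (d), (e)

(a) Not entailed — Hugo painted the mural, not the piano; the piano belongs to the assembling event.
(b) Entailed — the narrative places the stirring before the draining.
(c) Not entailed — the piano is the patient, not an instrument — Hugo used a ladle.
(d) Entailed — generalizing the patient leaves a sub-description the original still satisfies.
(e) Entailed — dropping 'last Thursday' leaves a sub-description the original still satisfies.
(f) Not entailed — the passage has Hugo stirring the batter, not Lin.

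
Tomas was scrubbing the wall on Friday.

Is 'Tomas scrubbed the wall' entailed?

yes

'scrub' is atelic; if Tomas was scrubbing the wall, then Tomas scrubbed the wall (for some time).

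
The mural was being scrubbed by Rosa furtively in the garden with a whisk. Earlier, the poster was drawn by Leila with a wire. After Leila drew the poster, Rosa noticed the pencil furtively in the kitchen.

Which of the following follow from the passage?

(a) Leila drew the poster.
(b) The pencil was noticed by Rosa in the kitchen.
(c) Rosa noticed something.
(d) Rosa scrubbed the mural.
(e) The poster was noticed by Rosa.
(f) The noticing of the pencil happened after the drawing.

(a), (b), (c), (d), (f)

(a) Entailed — the original entails any weakening of itself; this just drops 'with a wire'.
(b) Entailed — dropping 'furtively' leaves a sub-description the original still satisfies.
(c) Entailed — dropping 'furtively', 'in the kitchen' and generalizing the patient leaves a sub-description the original still satisfies.
(d) Entailed — 'scrub' is an activity; 'was scrubbing' entails that some scrubbing happened, so 'scrubbed' holds.
(e) Not entailed — Rosa noticed the pencil, not the poster; the poster belongs to the drawing event.
(f) Entailed — the narrative places the drawing before the noticing.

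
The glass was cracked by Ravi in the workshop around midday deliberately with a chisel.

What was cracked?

the glass

'the glass' marks the patient of the cracking event.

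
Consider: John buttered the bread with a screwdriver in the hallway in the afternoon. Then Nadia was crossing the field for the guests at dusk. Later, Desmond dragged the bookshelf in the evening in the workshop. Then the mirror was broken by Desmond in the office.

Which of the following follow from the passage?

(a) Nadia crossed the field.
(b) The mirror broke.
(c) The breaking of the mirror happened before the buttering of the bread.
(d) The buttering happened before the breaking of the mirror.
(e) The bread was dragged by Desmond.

(a) Not entailed — 'was crossing' is progressive on an accomplishment; it does not entail the completed 'crossed'.
(b) Entailed — 'Desmond broke the mirror' is causative; it entails the inchoative 'the mirror broke'.
(c) Not entailed — the narrative places the buttering before the breaking, not after.
(d) Entailed — the narrative places the buttering before the breaking.
(e) Not entailed — Desmond dragged the bookshelf, not the bread; the bread belongs to the buttering event.

(b), (d)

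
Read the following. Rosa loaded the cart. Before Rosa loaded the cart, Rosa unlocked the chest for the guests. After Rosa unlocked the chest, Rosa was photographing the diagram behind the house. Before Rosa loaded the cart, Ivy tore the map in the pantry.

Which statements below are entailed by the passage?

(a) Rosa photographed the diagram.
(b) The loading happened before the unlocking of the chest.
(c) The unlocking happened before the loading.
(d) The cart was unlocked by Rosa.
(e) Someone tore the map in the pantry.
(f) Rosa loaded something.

(a) Not entailed — 'was photographing' is progressive on an accomplishment; it does not entail the completed 'photographed'.
(b) Not entailed — the narrative places the unlocking before the loading, not after.
(c) Entailed — the narrative places the unlocking before the loading.
(d) Not entailed — Rosa unlocked the chest, not the cart; the cart belongs to the loading event.
(e) Entailed — generalizing the agent leaves a sub-description the original still satisfies.
(f) Entailed — this follows by dropping conjuncts from the loading event's description.

(c), (e), (f)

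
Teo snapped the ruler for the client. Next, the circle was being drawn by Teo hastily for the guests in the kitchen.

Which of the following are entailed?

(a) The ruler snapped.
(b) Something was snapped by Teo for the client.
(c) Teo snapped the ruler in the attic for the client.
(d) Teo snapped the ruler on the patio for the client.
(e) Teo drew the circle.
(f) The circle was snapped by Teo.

(a), (b)

(a) Entailed — 'Teo snapped the ruler' is causative; it entails the inchoative 'the ruler snapped'.
(b) Entailed — generalizing the patient leaves a sub-description the original still satisfies.
(c) Not entailed — 'in the attic' adds information not in the original event.
(d) Not entailed — 'on the patio' adds information not in the original event.
(e) Not entailed — 'was drawing' is progressive on an accomplishment; it does not entail the completed 'drew'.
(f) Not entailed — Teo snapped the ruler, not the circle; the circle belongs to the drawing event.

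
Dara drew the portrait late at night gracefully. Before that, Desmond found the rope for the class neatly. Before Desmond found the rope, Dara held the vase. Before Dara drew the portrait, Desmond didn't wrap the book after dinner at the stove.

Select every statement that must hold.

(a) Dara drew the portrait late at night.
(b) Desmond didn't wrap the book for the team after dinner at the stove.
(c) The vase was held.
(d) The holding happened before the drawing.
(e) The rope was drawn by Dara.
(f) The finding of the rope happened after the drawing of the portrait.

(a) Entailed — dropping 'gracefully' leaves a sub-description the original still satisfies.
(b) Entailed — under negation, adding a further restriction is entailed: if no such wrapping event occurred, none occurred for the team either.
(c) Entailed — this follows by dropping conjuncts from the holding event's description.
(d) Entailed — the narrative places the holding before the drawing.
(e) Not entailed — Dara drew the portrait, not the rope; the rope belongs to the finding event.
(f) Not entailed — the narrative places the finding before the drawing, not after.

(a), (b), (c), (d)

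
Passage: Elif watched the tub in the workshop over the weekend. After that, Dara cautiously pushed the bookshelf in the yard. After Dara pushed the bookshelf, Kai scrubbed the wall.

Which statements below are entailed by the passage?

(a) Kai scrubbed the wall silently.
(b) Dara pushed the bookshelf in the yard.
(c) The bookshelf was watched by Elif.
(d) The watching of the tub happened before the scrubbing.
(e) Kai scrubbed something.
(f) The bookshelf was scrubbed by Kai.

(a) Not entailed — 'silently' adds information not in the original event.
(b) Entailed — dropping 'cautiously' leaves a sub-description the original still satisfies.
(c) Not entailed — Elif watched the tub, not the bookshelf; the bookshelf belongs to the pushing event.
(d) Entailed — the narrative places the watching before the scrubbing.
(e) Entailed — generalizing the patient leaves a sub-description the original still satisfies.
(f) Not entailed — Kai scrubbed the wall, not the bookshelf; the bookshelf belongs to the pushing event.

(b), (d), (e)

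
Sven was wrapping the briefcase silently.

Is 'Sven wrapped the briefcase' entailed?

'was wrapping' is progressive; for an accomplishment like 'wrap the briefcase', it doesn't entail completion.

no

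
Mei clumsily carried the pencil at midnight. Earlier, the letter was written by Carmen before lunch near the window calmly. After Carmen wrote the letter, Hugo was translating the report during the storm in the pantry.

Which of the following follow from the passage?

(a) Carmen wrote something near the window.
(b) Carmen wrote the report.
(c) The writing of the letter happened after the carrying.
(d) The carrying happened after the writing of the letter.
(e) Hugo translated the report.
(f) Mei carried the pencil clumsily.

(a) Entailed — dropping 'before lunch', 'calmly' and generalizing the patient leaves a sub-description the original still satisfies.
(b) Not entailed — Carmen wrote the letter, not the report; the report belongs to the translating event.
(c) Not entailed — the narrative places the writing before the carrying, not after.
(d) Entailed — the narrative places the writing before the carrying.
(e) Not entailed — 'was translating' is progressive on an accomplishment; it does not entail the completed 'translated'.
(f) Entailed — dropping 'at midnight' leaves a sub-description the original still satisfies.

(a), (d), (f)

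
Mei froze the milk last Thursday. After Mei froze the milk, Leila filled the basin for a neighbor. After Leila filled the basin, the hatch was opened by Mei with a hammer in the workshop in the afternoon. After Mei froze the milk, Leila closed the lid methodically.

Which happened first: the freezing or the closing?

the freezing

The connectives place the freezing before the closing.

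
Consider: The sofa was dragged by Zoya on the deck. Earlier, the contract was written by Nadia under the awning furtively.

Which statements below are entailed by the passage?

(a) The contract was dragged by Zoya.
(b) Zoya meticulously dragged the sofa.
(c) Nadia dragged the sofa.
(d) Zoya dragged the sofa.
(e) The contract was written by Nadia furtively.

(a) Not entailed — Zoya dragged the sofa, not the contract; the contract belongs to the writing event.
(b) Not entailed — 'meticulously' adds information not in the original event.
(c) Not entailed — the passage has Zoya dragging the sofa, not Nadia.
(d) Entailed — every conjunct here is already in the original dragging event.
(e) Entailed — the original entails any weakening of itself; this just drops 'under the awning'.

(d), (e)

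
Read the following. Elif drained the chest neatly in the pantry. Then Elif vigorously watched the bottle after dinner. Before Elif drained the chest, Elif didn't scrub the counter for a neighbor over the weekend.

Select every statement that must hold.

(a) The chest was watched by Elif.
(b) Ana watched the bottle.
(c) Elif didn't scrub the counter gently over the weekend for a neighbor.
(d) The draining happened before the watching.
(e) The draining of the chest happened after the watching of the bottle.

(a) Not entailed — Elif watched the bottle, not the chest; the chest belongs to the draining event.
(b) Not entailed — the passage has Elif watching the bottle, not Ana.
(c) Entailed — under negation, adding a further restriction is entailed: if no such scrubbing event occurred, none occurred gently either.
(d) Entailed — the narrative places the draining before the watching.
(e) Not entailed — the narrative places the draining before the watching, not after.

(c), (d)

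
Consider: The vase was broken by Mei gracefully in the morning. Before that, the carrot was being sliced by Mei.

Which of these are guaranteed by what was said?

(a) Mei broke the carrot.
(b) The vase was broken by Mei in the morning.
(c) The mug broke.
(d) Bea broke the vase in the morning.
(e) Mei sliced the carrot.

(a) Not entailed — Mei broke the vase, not the carrot; the carrot belongs to the slicing event.
(b) Entailed — the original entails any weakening of itself; this just drops 'gracefully'.
(c) Not entailed — the vase is what broke, not the mug.
(d) Not entailed — the passage has Mei breaking the vase, not Bea.
(e) Not entailed — 'was slicing' is progressive on an accomplishment; it does not entail the completed 'sliced'.

(b)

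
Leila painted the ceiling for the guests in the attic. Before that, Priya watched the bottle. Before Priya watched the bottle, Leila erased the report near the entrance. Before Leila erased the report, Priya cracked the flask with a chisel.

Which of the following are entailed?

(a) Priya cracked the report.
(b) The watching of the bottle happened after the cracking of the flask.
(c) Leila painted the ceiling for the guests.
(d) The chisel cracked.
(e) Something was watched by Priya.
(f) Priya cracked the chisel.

(b), (c), (e)

(a) Not entailed — Priya cracked the flask, not the report; the report belongs to the erasing event.
(b) Entailed — the narrative places the cracking before the watching.
(c) Entailed — dropping 'in the attic' leaves a sub-description the original still satisfies.
(d) Not entailed — the flask is what cracked, not the chisel.
(e) Entailed — generalizing the patient leaves a sub-description the original still satisfies.
(f) Not entailed — the chisel is the instrument, not what was cracked.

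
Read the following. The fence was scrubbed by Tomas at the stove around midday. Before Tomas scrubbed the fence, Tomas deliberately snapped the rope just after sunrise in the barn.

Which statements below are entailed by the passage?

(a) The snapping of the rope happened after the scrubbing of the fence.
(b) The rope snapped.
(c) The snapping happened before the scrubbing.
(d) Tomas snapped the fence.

(a) Not entailed — the narrative places the snapping before the scrubbing, not after.
(b) Entailed — 'Tomas snapped the rope' is causative; it entails the inchoative 'the rope snapped'.
(c) Entailed — the narrative places the snapping before the scrubbing.
(d) Not entailed — Tomas snapped the rope, not the fence; the fence belongs to the scrubbing event.

(b), (c)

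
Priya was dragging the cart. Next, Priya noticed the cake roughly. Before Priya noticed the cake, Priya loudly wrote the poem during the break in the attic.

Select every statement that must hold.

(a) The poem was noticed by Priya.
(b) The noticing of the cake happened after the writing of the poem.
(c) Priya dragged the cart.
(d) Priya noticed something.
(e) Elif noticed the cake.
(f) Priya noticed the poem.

(a) Not entailed — Priya noticed the cake, not the poem; the poem belongs to the writing event.
(b) Entailed — the narrative places the writing before the noticing.
(c) Entailed — 'drag' is an activity; 'was dragging' entails that some dragging happened, so 'dragged' holds.
(d) Entailed — dropping 'roughly' and generalizing the patient leaves a sub-description the original still satisfies.
(e) Not entailed — the passage has Priya noticing the cake, not Elif.
(f) Not entailed — Priya noticed the cake, not the poem; the poem belongs to the writing event.

(b), (c), (d)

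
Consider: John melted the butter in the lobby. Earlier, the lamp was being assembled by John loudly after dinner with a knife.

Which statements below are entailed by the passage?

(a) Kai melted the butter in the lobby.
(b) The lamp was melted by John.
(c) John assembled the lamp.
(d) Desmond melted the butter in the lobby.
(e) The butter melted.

(e)

(a) Not entailed — the passage has John melting the butter, not Kai.
(b) Not entailed — John melted the butter, not the lamp; the lamp belongs to the assembling event.
(c) Not entailed — 'was assembling' is progressive on an accomplishment; it does not entail the completed 'assembled'.
(d) Not entailed — the passage has John melting the butter, not Desmond.
(e) Entailed — 'John melted the butter' is causative; it entails the inchoative 'the butter melted'.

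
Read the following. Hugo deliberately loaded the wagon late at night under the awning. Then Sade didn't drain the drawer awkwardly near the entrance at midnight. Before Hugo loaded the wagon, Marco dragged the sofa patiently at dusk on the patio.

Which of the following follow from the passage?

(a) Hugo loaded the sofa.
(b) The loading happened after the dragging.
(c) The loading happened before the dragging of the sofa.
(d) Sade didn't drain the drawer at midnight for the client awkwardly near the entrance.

(a) Not entailed — Hugo loaded the wagon, not the sofa; the sofa belongs to the dragging event.
(b) Entailed — the narrative places the dragging before the loading.
(c) Not entailed — the narrative places the dragging before the loading, not after.
(d) Entailed — under negation, adding a further restriction is entailed: if no such draining event occurred, none occurred for the client either.

(b), (d)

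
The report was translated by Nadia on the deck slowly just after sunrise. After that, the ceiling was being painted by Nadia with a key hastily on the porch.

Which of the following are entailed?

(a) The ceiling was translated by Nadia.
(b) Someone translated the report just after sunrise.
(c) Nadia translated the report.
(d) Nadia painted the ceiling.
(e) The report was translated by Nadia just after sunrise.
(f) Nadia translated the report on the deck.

(a) Not entailed — Nadia translated the report, not the ceiling; the ceiling belongs to the painting event.
(b) Entailed — every conjunct here is already in the original translating event.
(c) Entailed — this follows by dropping conjuncts from the translating event's description.
(d) Not entailed — 'was painting' is progressive on an accomplishment; it does not entail the completed 'painted'.
(e) Entailed — the original entails any weakening of itself; this just drops 'on the deck', 'slowly'.
(f) Entailed — the original entails any weakening of itself; this just drops 'just after sunrise', 'slowly'.

(b), (c), (e), (f)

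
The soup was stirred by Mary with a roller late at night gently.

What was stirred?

the soup

'the soup' marks the patient of the stirring event.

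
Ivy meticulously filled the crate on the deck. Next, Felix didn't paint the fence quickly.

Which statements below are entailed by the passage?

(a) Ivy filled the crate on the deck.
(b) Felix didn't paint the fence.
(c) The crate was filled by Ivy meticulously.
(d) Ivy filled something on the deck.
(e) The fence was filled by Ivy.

(a) Entailed — this follows by dropping conjuncts from the filling event's description.
(b) Not entailed — dropping 'quickly' under negation is not valid — the original leaves open that Felix painted the fence some other way.
(c) Entailed — every conjunct here is already in the original filling event.
(d) Entailed — dropping 'meticulously' and generalizing the patient leaves a sub-description the original still satisfies.
(e) Not entailed — Ivy filled the crate, not the fence; the fence belongs to the painting event.

(a), (c), (d)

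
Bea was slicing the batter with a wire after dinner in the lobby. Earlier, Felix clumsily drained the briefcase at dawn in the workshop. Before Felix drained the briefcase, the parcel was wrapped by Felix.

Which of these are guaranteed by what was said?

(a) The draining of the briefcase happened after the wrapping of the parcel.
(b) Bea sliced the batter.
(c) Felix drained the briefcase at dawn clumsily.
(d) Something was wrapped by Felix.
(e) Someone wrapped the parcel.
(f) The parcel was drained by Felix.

(a), (c), (d), (e)

(a) Entailed — the narrative places the wrapping before the draining.
(b) Not entailed — 'was slicing' is progressive on an accomplishment; it does not entail the completed 'sliced'.
(c) Entailed — every conjunct here is already in the original draining event.
(d) Entailed — the original entails any weakening of itself; this just generalizes the patient.
(e) Entailed — this follows by dropping conjuncts from the wrapping event's description.
(f) Not entailed — Felix drained the briefcase, not the parcel; the parcel belongs to the wrapping event.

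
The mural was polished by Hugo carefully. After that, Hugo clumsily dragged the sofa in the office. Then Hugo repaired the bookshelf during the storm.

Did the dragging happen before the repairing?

yes

The narrative orders the dragging before the repairing.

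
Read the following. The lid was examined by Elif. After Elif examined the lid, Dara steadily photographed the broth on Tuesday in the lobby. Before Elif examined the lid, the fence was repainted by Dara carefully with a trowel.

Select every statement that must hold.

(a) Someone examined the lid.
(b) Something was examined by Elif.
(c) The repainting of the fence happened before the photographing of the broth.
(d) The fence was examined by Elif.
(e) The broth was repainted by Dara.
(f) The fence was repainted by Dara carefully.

(a) Entailed — the original entails any weakening of itself; this just generalizes the agent.
(b) Entailed — generalizing the patient leaves a sub-description the original still satisfies.
(c) Entailed — the narrative places the repainting before the photographing.
(d) Not entailed — Elif examined the lid, not the fence; the fence belongs to the repainting event.
(e) Not entailed — Dara repainted the fence, not the broth; the broth belongs to the photographing event.
(f) Entailed — every conjunct here is already in the original repainting event.

(a), (b), (c), (f)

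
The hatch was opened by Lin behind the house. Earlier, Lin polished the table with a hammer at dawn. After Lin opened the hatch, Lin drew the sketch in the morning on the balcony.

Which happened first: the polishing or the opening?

the polishing

The connectives place the polishing before the opening.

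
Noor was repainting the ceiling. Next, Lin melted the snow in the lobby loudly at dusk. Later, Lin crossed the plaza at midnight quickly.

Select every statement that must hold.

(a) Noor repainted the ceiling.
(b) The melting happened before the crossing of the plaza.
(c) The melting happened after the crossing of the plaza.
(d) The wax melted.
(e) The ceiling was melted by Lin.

(b)

(a) Not entailed — 'was repainting' is progressive on an accomplishment; it does not entail the completed 'repainted'.
(b) Entailed — the narrative places the melting before the crossing.
(c) Not entailed — the narrative places the melting before the crossing, not after.
(d) Not entailed — the snow is what melted, not the wax.
(e) Not entailed — Lin melted the snow, not the ceiling; the ceiling belongs to the repainting event.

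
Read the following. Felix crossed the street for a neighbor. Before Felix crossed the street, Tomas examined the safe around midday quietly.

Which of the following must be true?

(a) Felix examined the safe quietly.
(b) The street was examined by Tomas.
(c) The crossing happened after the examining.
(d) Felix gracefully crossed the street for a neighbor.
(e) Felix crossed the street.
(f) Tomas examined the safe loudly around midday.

(a) Not entailed — the passage has Tomas examining the safe, not Felix.
(b) Not entailed — Tomas examined the safe, not the street; the street belongs to the crossing event.
(c) Entailed — the narrative places the examining before the crossing.
(d) Not entailed — 'gracefully' adds information not in the original event.
(e) Entailed — this follows by dropping conjuncts from the crossing event's description.
(f) Not entailed — 'loudly' adds a manner not in (and inconsistent with) the original.

(c), (e)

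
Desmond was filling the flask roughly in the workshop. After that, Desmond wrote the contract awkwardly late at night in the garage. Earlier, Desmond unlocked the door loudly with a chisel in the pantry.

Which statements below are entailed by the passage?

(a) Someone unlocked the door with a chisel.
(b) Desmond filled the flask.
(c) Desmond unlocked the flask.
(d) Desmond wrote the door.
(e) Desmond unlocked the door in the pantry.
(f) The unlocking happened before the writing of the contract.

(a), (e), (f)

(a) Entailed — dropping 'in the pantry', 'loudly' and generalizing the agent leaves a sub-description the original still satisfies.
(b) Not entailed — 'was filling' is progressive on an accomplishment; it does not entail the completed 'filled'.
(c) Not entailed — Desmond unlocked the door, not the flask; the flask belongs to the filling event.
(d) Not entailed — Desmond wrote the contract, not the door; the door belongs to the unlocking event.
(e) Entailed — every conjunct here is already in the original unlocking event.
(f) Entailed — the narrative places the unlocking before the writing.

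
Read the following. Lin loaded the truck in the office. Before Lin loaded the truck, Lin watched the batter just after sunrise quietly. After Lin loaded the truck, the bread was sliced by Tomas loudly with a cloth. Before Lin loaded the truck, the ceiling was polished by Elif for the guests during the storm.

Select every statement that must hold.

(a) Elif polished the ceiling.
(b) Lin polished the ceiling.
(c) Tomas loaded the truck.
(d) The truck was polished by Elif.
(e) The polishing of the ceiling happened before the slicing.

(a) Entailed — dropping 'during the storm', 'for the guests' leaves a sub-description the original still satisfies.
(b) Not entailed — the passage has Elif polishing the ceiling, not Lin.
(c) Not entailed — the passage has Lin loading the truck, not Tomas.
(d) Not entailed — Elif polished the ceiling, not the truck; the truck belongs to the loading event.
(e) Entailed — the narrative places the polishing before the slicing.

(a), (e)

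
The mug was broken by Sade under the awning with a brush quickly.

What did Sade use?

'with a brush' marks the instrument of the breaking event.

a brush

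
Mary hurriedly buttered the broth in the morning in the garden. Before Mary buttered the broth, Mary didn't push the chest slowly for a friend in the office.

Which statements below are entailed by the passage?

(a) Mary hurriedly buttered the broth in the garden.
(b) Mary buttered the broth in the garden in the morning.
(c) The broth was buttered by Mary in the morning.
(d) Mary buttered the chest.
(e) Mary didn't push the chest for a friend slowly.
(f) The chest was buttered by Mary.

(a), (b), (c)

(a) Entailed — this follows by dropping conjuncts from the buttering event's description.
(b) Entailed — every conjunct here is already in the original buttering event.
(c) Entailed — every conjunct here is already in the original buttering event.
(d) Not entailed — Mary buttered the broth, not the chest; the chest belongs to the pushing event.
(e) Not entailed — dropping 'in the office' under negation is not valid — the original leaves open that Mary pushed the chest some other way.
(f) Not entailed — Mary buttered the broth, not the chest; the chest belongs to the pushing event.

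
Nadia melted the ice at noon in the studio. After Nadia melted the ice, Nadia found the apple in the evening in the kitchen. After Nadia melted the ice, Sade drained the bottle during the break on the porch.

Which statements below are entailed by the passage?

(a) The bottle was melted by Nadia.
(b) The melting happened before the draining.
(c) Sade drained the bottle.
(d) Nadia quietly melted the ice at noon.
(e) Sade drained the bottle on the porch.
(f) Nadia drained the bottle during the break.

(a) Not entailed — Nadia melted the ice, not the bottle; the bottle belongs to the draining event.
(b) Entailed — the narrative places the melting before the draining.
(c) Entailed — the original entails any weakening of itself; this just drops 'on the porch', 'during the break'.
(d) Not entailed — 'quietly' adds information not in the original event.
(e) Entailed — this follows by dropping conjuncts from the draining event's description.
(f) Not entailed — the passage has Sade draining the bottle, not Nadia.

(b), (c), (e)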